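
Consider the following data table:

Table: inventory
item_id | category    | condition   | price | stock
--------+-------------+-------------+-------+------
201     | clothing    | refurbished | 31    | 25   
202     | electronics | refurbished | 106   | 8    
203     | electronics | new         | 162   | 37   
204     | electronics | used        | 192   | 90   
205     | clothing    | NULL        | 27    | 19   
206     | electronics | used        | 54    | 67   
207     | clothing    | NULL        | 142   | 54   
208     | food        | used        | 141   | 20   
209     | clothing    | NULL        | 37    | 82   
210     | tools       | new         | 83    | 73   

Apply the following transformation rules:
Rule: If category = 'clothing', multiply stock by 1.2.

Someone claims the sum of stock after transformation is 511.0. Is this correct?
Yes, the result is correct.

Step 1: Calculate the correct sum after transformation
Step 2: Apply multiplier 1.2 to records where category = 'clothing'
Step 3: Correct result = 511.0
Step 4: Claimed result = 511.0
Step 5: 511.0 = 511.0 ✓
Conclusion: The claimed result is correct.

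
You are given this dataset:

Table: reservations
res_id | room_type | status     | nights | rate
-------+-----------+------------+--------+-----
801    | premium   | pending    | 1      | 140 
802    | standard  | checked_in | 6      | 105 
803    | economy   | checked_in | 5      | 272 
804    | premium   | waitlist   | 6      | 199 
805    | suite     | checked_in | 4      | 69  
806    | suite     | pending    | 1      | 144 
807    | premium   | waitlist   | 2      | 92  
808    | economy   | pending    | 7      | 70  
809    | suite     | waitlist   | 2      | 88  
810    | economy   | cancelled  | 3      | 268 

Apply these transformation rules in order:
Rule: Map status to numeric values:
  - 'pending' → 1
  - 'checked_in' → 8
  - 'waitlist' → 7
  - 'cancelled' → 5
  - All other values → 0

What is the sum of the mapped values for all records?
53

Step 1: Apply mapping to each record
Step 2: Count by status:
  'pending': 3 records × 1 = 3
  'checked_in': 3 records × 8 = 24
  'waitlist': 3 records × 7 = 21
  'cancelled': 1 records × 5 = 5
Step 3: Sum all mapped values = 53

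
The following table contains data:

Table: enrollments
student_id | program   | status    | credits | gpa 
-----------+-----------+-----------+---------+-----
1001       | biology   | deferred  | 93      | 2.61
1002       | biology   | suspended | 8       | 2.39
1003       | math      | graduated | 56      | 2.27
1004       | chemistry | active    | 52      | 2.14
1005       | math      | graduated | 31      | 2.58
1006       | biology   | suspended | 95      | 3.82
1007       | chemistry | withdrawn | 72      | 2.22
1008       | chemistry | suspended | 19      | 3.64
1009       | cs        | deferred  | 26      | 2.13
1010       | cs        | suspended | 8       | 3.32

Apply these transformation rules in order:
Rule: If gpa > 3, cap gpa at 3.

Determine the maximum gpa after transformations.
3

Step 1: Original maximum gpa = 3.82
Step 2: Apply cap at 3
Step 3: 3 records had gpa > 3 and were capped
Step 4: Maximum after transformation = 3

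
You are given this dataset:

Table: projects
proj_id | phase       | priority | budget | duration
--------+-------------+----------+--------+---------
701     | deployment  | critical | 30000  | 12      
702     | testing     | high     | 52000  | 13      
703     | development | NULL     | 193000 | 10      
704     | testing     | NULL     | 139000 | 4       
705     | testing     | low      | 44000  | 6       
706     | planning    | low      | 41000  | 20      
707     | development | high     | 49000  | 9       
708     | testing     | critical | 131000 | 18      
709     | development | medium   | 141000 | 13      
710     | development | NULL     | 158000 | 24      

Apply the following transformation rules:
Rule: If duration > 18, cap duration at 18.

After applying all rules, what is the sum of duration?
121

Step 1: 2 records have duration > 18
Step 2: These records originally summed to 44
Step 3: After capping: 2 × 18 = 36
Step 4: Unaffected records sum: 85
Step 5: Final sum = 36 + 85 = 121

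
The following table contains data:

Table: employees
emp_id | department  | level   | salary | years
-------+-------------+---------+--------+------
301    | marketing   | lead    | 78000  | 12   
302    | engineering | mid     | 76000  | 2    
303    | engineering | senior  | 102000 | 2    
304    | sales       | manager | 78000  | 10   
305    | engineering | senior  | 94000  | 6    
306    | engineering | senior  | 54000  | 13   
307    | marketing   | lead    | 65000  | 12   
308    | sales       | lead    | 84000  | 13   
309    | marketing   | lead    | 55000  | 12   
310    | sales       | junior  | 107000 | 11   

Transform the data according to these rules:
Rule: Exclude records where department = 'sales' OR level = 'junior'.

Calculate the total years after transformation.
59

Step 1: Find records where department = 'sales' OR level = 'junior'
Step 2: 3 records match, summing to 34
Step 3: Original sum: 93
Step 4: Remaining sum = 93 - 34 = 59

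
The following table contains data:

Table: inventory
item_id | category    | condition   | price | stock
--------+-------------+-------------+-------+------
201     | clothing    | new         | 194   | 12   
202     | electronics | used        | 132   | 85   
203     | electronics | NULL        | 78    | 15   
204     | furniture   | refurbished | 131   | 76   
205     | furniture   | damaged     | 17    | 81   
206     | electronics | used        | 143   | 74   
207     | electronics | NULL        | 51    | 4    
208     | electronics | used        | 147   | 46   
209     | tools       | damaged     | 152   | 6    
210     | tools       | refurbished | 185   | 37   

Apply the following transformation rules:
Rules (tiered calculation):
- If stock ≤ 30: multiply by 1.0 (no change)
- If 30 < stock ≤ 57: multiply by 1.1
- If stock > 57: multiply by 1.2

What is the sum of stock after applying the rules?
507.5

Step 1: Tier 1 (stock ≤ 30): 4 records, sum = 37 × 1.0 = 37.0
Step 2: Tier 2 (30 < stock ≤ 57): 2 records, sum = 83 × 1.1 = 91.3
Step 3: Tier 3 (stock > 57): 4 records, sum = 316 × 1.2 = 379.2
Step 4: Final sum = 37.0 + 91.3 + 379.2 = 507.5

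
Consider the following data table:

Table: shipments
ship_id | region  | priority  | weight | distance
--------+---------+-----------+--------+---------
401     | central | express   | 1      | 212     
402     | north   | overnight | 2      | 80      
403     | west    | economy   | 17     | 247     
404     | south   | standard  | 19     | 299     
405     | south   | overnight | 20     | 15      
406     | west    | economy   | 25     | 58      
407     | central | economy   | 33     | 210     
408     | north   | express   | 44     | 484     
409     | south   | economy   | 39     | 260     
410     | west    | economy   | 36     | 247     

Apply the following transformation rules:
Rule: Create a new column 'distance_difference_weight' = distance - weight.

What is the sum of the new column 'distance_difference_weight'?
1876

Step 1: For each record, compute distance - weight
Example calculations:
  212 - 1 = 211
  80 - 2 = 78
  247 - 17 = 230
  ...
Step 2: Sum all derived values
Step 3: Total = 1876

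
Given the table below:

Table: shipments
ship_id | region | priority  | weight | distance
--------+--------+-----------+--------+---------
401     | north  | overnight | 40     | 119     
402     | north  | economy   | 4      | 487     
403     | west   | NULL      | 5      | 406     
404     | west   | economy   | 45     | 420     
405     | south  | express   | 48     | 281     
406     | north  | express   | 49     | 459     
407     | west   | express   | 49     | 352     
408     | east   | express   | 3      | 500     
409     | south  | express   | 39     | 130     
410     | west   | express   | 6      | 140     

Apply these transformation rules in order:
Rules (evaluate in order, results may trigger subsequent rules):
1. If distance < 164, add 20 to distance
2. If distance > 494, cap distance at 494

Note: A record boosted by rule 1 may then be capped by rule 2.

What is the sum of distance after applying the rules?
3348

Step 1: Apply rule 1 to records with distance < 164
  - 3 records get bonus of 20
  - Of these, 0 records then exceed 494 and get capped
Step 2: Apply rule 2 to records with distance > 494
  - 1 records (original) are capped
Step 3: Calculate final sum = 3348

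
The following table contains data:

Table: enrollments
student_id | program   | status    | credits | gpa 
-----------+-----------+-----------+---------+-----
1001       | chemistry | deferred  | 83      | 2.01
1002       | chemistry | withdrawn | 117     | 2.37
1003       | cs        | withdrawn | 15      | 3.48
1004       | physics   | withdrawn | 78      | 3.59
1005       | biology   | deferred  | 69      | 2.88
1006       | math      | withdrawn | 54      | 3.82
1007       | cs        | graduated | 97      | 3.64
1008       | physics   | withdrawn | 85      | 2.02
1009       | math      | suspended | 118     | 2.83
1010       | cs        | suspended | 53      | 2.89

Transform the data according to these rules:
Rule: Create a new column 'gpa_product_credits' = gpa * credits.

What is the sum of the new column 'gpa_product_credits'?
2193.23

Step 1: For each record, compute gpa * credits
Example calculations:
  2.01 * 83 = 166.83
  2.37 * 117 = 277.29
  3.48 * 15 = 52.2
  ...
Step 2: Sum all derived values
Step 3: Total = 2193.23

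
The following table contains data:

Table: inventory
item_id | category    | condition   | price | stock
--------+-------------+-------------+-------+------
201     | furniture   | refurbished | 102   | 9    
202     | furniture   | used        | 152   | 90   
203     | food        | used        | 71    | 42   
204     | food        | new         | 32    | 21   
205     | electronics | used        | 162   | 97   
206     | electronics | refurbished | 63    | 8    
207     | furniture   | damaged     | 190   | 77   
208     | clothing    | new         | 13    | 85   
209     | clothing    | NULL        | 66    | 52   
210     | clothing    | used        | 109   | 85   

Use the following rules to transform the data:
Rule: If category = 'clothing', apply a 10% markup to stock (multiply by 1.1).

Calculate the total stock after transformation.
588.2

Step 1: Records with category = 'clothing' have total stock = 222
Step 2: Apply multiplier: 222 × 1.1 = 244.2
Step 3: Other records total: 344
Step 4: Final sum = 244.2 + 344 = 588.2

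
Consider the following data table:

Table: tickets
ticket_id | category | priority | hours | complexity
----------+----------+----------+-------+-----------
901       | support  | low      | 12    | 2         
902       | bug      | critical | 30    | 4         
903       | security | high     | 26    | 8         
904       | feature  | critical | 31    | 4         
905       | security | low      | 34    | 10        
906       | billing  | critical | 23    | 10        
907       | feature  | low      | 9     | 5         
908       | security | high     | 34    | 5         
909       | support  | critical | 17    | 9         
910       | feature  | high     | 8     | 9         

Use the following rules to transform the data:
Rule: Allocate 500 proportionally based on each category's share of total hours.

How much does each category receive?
billing: 51.34, bug: 66.96, feature: 107.14, security: 209.82, support: 64.73

Step 1: Calculate total hours = 224
Step 2: Calculate each category's proportion:
  billing: 23/224 = 10.27% → 51.34
  bug: 30/224 = 13.39% → 66.96
  feature: 48/224 = 21.43% → 107.14
  security: 94/224 = 41.96% → 209.82
  support: 29/224 = 12.95% → 64.73
Step 3: Verify: sum of allocations ≈ 500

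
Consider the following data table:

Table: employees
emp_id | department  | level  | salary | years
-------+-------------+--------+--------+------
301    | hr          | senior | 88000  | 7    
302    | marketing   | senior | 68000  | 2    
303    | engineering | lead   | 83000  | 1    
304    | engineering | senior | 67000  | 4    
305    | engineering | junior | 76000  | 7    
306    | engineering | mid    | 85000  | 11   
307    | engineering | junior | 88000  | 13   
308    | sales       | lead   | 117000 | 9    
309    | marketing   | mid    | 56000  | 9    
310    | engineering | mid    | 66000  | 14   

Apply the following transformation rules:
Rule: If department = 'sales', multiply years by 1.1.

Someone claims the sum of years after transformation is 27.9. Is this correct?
No, the correct result is 77.9.

Step 1: Calculate the correct sum after transformation
Step 2: Apply multiplier 1.1 to records where department = 'sales'
Step 3: Correct result = 77.9
Step 4: Claimed result = 27.9
Step 5: 77.9 ≠ 27.9
Conclusion: The claimed result is incorrect. The correct answer is 77.9.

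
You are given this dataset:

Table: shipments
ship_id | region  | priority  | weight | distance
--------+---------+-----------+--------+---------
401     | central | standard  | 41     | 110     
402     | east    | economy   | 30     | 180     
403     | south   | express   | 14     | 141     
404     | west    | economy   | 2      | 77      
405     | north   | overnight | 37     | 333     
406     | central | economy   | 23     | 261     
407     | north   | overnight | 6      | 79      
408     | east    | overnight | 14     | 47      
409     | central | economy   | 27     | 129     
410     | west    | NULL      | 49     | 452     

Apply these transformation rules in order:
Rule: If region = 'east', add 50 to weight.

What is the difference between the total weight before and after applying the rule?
100

Step 1: Original sum of weight = 243
Step 2: 2 records have region = 'east'
Step 3: Each affected record changes by 50
Step 4: Total change = 2 × 50 = 100
Step 5: New sum = 243 + 100 = 343
Step 6: Difference = |343 - 243| = 100
        (Sum increased by 100)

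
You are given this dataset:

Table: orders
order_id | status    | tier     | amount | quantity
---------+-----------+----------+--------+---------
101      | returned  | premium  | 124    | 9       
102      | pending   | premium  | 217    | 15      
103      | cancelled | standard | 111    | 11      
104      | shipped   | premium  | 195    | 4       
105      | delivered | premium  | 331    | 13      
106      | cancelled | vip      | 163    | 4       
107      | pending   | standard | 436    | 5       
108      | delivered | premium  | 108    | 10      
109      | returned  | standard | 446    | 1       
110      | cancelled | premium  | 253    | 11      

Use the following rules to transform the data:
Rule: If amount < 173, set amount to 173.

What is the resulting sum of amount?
2570

Step 1: 4 records have amount < 173
Step 2: These records originally summed to 506
Step 3: After setting to minimum: 4 × 173 = 692
Step 4: Unaffected records sum: 1878
Step 5: Final sum = 692 + 1878 = 2570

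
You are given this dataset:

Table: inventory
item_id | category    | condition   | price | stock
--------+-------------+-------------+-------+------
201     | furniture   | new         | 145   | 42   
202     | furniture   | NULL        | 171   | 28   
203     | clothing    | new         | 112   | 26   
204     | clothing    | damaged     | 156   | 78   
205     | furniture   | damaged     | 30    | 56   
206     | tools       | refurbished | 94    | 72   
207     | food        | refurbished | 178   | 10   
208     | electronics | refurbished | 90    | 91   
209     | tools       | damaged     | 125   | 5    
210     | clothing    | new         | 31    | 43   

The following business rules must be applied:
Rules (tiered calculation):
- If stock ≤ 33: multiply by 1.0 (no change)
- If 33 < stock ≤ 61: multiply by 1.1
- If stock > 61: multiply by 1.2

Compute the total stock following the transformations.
513.3

Step 1: Tier 1 (stock ≤ 33): 4 records, sum = 69 × 1.0 = 69.0
Step 2: Tier 2 (33 < stock ≤ 61): 3 records, sum = 141 × 1.1 = 155.1
Step 3: Tier 3 (stock > 61): 3 records, sum = 241 × 1.2 = 289.2
Step 4: Final sum = 69.0 + 155.1 + 289.2 = 513.3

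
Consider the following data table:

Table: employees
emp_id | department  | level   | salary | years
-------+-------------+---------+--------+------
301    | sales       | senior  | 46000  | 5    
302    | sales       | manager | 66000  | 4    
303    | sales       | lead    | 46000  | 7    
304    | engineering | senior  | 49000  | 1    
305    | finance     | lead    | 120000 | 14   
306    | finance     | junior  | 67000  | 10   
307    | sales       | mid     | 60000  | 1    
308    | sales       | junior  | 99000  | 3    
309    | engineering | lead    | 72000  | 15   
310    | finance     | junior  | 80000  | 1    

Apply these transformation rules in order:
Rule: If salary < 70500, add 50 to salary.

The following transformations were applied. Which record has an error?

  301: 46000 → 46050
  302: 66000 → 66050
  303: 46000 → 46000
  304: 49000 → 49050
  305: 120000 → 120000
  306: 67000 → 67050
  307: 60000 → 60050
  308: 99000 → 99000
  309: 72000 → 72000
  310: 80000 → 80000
Record 303 has an error. The correct transformed value should be 46050, not 46000.

Step 1: Check each record against the rule
Step 2: Record 303 has salary = 46000
Step 3: Since 46000 < 70500, the bonus should have been applied
Step 4: Correct value = 46050, but claimed value = 46000
Conclusion: Record 303 has the error.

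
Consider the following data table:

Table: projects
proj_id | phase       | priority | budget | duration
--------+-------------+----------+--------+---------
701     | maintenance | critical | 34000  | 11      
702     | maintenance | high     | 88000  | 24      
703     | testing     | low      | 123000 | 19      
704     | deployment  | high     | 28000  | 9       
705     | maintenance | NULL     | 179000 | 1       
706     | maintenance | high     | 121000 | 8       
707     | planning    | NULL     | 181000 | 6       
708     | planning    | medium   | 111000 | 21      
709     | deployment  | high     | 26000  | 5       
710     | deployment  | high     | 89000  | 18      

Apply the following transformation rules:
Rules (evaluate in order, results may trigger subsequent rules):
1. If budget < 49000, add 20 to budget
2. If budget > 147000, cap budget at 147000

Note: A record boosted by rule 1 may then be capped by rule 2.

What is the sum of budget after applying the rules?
914060

Step 1: Apply rule 1 to records with budget < 49000
  - 3 records get bonus of 20
  - Of these, 0 records then exceed 147000 and get capped
Step 2: Apply rule 2 to records with budget > 147000
  - 2 records (original) are capped
Step 3: Calculate final sum = 914060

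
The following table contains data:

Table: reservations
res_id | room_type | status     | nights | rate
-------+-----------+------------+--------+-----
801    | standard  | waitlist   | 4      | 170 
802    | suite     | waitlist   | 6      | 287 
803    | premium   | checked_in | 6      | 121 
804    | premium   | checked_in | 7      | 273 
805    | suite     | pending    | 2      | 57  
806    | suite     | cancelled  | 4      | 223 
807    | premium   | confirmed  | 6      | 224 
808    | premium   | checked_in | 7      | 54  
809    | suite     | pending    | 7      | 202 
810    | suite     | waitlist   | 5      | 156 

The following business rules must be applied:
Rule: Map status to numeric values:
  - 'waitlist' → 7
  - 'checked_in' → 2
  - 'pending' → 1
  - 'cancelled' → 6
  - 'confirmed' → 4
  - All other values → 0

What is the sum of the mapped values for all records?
39

Step 1: Apply mapping to each record
Step 2: Count by status:
  'waitlist': 3 records × 7 = 21
  'checked_in': 3 records × 2 = 6
  'pending': 2 records × 1 = 2
  'cancelled': 1 records × 6 = 6
  'confirmed': 1 records × 4 = 4
Step 3: Sum all mapped values = 39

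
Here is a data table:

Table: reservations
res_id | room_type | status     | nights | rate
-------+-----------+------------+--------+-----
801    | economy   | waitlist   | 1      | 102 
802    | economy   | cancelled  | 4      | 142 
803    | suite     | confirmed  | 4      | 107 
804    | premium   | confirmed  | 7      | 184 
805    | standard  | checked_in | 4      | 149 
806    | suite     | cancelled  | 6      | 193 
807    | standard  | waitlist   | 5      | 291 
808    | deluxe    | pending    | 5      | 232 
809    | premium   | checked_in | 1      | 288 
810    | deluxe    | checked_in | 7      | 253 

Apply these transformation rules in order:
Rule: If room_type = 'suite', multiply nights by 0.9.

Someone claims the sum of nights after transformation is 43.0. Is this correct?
Yes, the result is correct.

Step 1: Calculate the correct sum after transformation
Step 2: Apply multiplier 0.9 to records where room_type = 'suite'
Step 3: Correct result = 43.0
Step 4: Claimed result = 43.0
Step 5: 43.0 = 43.0 ✓
Conclusion: The claimed result is correct.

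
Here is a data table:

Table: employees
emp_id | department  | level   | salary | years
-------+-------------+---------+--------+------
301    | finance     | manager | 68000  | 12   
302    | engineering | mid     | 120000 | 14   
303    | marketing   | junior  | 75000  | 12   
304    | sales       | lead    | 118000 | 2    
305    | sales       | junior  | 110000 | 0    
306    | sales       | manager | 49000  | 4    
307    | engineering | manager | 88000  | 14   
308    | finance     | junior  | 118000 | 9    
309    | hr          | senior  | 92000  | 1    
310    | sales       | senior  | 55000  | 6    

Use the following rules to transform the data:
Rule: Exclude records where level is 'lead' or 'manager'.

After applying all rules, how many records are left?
6

Step 1: Count records to exclude
  - 1 (lead) + 3 (manager) = 4 records
Step 2: Total records: 10
Step 3: Remaining = 10 - 4 = 6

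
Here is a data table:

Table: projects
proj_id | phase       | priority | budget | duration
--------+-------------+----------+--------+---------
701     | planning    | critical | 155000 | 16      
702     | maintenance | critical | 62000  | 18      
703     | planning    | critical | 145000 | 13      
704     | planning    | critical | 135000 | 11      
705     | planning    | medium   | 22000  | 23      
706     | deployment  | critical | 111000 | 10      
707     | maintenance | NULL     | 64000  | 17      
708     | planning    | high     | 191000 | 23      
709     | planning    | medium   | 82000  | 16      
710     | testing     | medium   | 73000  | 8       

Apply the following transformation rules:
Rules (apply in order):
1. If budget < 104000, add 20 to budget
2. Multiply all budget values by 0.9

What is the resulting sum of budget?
936090.0

Step 1: Apply Rule 1 - Add 20 to records with budget < 104000
  - 5 records affected: 303000 + (5 × 20) = 303100
  - Unaffected records: 737000
  - Sum after Rule 1: 1040100
Step 2: Apply Rule 2 - Multiply all by 0.9
  - 1040100 × 0.9 = 936090.0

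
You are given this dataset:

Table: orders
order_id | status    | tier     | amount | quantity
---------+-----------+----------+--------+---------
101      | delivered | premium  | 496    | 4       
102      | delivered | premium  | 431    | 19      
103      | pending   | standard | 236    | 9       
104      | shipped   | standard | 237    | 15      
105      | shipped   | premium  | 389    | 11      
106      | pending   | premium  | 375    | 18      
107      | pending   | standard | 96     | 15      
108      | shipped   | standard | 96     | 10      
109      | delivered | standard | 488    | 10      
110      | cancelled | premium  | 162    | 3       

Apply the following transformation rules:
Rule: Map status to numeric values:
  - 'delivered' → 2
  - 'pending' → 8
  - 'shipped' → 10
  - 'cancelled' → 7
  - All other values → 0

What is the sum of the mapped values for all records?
67

Step 1: Apply mapping to each record
Step 2: Count by status:
  'delivered': 3 records × 2 = 6
  'pending': 3 records × 8 = 24
  'shipped': 3 records × 10 = 30
  'cancelled': 1 records × 7 = 7
Step 3: Sum all mapped values = 67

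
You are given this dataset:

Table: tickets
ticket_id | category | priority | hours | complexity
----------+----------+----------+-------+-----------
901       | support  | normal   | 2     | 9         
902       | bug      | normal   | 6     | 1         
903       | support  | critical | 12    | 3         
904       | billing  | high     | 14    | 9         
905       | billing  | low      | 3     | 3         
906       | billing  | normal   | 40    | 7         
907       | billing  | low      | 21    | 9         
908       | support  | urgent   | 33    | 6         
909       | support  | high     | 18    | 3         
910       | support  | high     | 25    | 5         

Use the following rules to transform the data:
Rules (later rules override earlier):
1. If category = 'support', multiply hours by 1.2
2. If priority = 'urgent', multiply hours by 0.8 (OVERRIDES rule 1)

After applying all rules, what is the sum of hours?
178.8

Step 1: Rule 2 takes priority for records with priority = 'urgent'
  - 1 records: 33 × 0.8 = 26.4
Step 2: Rule 1 applies to remaining records with category = 'support'
  - 4 records: 57 × 1.2 = 68.4
Step 3: Other records unchanged: 84
Step 4: Final sum = 26.4 + 68.4 + 84 = 178.8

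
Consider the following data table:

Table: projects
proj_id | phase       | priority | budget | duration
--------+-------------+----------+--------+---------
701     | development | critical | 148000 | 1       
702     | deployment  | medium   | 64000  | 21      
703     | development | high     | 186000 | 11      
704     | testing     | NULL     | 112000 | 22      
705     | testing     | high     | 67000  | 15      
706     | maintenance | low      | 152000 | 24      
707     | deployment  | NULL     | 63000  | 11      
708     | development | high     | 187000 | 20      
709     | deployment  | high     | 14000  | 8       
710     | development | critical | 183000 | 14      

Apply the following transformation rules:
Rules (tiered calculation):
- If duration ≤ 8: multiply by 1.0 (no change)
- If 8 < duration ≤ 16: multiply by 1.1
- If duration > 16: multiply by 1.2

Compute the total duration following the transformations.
169.5

Step 1: Tier 1 (duration ≤ 8): 2 records, sum = 9 × 1.0 = 9.0
Step 2: Tier 2 (8 < duration ≤ 16): 4 records, sum = 51 × 1.1 = 56.1
Step 3: Tier 3 (duration > 16): 4 records, sum = 87 × 1.2 = 104.4
Step 4: Final sum = 9.0 + 56.1 + 104.4 = 169.5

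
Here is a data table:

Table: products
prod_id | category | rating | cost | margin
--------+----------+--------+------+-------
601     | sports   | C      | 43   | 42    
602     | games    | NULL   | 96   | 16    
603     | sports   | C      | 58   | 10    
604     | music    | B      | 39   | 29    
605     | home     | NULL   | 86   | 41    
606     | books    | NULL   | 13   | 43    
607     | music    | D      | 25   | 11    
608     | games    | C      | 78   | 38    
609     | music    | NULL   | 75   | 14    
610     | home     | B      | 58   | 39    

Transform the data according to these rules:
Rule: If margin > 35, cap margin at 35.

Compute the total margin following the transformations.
255

Step 1: 5 records have margin > 35
Step 2: These records originally summed to 203
Step 3: After capping: 5 × 35 = 175
Step 4: Unaffected records sum: 80
Step 5: Final sum = 175 + 80 = 255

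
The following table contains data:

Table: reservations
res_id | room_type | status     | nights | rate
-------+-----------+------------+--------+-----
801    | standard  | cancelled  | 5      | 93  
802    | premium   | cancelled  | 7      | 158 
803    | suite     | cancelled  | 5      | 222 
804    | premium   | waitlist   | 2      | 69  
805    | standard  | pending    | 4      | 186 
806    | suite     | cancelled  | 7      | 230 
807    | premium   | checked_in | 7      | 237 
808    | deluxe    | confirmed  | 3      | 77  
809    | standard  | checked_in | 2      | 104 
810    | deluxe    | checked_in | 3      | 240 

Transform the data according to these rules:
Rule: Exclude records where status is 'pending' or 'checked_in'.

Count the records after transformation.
6

Step 1: Count records to exclude
  - 1 (pending) + 3 (checked_in) = 4 records
Step 2: Total records: 10
Step 3: Remaining = 10 - 4 = 6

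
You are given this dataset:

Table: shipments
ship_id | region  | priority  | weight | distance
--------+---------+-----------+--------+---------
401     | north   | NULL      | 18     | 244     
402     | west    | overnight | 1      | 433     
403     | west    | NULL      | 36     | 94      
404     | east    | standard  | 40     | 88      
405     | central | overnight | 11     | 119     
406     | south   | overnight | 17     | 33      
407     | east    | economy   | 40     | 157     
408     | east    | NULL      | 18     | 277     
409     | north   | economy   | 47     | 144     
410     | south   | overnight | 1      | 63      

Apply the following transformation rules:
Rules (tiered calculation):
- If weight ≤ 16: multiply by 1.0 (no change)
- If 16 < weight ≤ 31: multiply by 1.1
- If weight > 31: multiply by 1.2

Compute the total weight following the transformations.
266.9

Step 1: Tier 1 (weight ≤ 16): 3 records, sum = 13 × 1.0 = 13.0
Step 2: Tier 2 (16 < weight ≤ 31): 3 records, sum = 53 × 1.1 = 58.3
Step 3: Tier 3 (weight > 31): 4 records, sum = 163 × 1.2 = 195.6
Step 4: Final sum = 13.0 + 58.3 + 195.6 = 266.9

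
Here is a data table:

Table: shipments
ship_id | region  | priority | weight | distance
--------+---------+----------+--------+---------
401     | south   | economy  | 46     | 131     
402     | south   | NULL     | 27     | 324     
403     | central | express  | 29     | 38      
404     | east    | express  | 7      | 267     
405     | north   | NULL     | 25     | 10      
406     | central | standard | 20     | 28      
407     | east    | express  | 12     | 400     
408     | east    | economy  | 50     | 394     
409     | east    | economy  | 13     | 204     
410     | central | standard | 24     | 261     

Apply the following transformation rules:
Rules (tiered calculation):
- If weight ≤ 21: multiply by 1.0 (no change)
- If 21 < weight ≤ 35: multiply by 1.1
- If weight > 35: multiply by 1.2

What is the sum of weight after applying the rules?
282.7

Step 1: Tier 1 (weight ≤ 21): 4 records, sum = 52 × 1.0 = 52.0
Step 2: Tier 2 (21 < weight ≤ 35): 4 records, sum = 105 × 1.1 = 115.5
Step 3: Tier 3 (weight > 35): 2 records, sum = 96 × 1.2 = 115.2
Step 4: Final sum = 52.0 + 115.5 + 115.2 = 282.7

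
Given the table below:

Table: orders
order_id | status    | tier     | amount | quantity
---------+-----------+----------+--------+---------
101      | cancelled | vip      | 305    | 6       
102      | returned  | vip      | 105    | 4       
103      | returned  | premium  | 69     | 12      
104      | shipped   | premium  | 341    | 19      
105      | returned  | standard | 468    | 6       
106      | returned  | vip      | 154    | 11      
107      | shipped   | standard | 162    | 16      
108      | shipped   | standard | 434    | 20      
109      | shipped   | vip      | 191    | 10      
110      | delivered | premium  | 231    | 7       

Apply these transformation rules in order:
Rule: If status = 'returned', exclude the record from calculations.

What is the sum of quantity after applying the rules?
78

Step 1: Identify records where status = 'returned'
Step 2: The excluded records sum to 33
Step 3: Original total quantity = 111
Step 4: Remaining total = 111 - 33 = 78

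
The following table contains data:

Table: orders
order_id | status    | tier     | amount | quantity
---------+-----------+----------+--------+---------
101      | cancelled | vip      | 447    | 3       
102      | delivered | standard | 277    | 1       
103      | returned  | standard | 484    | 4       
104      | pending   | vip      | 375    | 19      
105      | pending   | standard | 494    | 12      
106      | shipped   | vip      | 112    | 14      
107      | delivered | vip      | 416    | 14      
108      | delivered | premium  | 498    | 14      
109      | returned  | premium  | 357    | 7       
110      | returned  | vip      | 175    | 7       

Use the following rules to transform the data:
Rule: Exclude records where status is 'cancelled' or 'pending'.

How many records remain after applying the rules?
7

Step 1: Count records to exclude
  - 1 (cancelled) + 2 (pending) = 3 records
Step 2: Total records: 10
Step 3: Remaining = 10 - 3 = 7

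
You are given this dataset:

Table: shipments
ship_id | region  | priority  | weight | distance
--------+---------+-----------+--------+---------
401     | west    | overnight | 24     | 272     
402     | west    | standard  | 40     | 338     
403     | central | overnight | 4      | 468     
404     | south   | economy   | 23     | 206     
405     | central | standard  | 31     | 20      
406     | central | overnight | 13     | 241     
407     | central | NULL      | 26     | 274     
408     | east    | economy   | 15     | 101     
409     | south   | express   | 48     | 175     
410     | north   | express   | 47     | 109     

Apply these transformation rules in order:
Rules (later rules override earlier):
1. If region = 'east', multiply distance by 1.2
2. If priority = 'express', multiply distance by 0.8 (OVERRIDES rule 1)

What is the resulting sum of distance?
2167.4

Step 1: Rule 2 takes priority for records with priority = 'express'
  - 2 records: 284 × 0.8 = 227.2
Step 2: Rule 1 applies to remaining records with region = 'east'
  - 1 records: 101 × 1.2 = 121.2
Step 3: Other records unchanged: 1819
Step 4: Final sum = 227.2 + 121.2 + 1819 = 2167.4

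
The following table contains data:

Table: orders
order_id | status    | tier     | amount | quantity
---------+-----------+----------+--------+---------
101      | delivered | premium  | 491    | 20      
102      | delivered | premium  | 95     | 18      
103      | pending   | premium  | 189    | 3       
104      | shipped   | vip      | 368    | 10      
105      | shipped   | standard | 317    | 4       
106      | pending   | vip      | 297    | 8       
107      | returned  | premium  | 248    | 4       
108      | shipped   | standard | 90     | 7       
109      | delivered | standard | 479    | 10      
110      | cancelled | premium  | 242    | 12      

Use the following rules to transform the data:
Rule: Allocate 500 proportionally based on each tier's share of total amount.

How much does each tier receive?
premium: 224.61, standard: 157.32, vip: 118.08

Step 1: Calculate total amount = 2816
Step 2: Calculate each tier's proportion:
  premium: 1265/2816 = 44.92% → 224.61
  standard: 886/2816 = 31.46% → 157.32
  vip: 665/2816 = 23.62% → 118.08
Step 3: Verify: sum of allocations ≈ 500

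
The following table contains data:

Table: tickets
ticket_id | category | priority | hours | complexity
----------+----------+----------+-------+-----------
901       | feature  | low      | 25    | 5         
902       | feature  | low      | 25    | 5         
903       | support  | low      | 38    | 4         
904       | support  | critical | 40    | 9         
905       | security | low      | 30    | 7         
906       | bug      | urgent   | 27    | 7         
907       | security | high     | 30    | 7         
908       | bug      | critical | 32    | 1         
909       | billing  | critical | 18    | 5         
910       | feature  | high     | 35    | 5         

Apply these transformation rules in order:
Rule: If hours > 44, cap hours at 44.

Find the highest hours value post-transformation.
40

Step 1: Original maximum hours = 40
Step 2: Check cap of 44 against maximum
Step 3: No records exceed the cap (max 40 <= cap 44), so no capping applies
Step 4: Maximum after transformation = 40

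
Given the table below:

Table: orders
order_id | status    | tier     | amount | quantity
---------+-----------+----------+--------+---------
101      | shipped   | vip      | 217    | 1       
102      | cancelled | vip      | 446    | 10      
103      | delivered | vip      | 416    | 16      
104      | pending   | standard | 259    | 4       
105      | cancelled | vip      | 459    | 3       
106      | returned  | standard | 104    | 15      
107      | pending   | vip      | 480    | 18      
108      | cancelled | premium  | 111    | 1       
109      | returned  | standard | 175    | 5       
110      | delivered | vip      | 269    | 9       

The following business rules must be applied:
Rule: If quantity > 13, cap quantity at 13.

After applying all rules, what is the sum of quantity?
72

Step 1: 3 records have quantity > 13
Step 2: These records originally summed to 49
Step 3: After capping: 3 × 13 = 39
Step 4: Unaffected records sum: 33
Step 5: Final sum = 39 + 33 = 72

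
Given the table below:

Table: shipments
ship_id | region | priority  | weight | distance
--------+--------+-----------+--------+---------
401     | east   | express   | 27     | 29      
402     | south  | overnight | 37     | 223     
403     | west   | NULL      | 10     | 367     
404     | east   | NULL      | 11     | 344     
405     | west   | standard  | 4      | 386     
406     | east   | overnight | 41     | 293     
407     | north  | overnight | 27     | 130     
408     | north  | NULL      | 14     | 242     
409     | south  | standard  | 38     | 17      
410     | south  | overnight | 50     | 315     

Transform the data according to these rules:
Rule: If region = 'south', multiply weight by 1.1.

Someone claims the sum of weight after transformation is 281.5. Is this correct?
No, the correct result is 271.5.

Step 1: Calculate the correct sum after transformation
Step 2: Apply multiplier 1.1 to records where region = 'south'
Step 3: Correct result = 271.5
Step 4: Claimed result = 281.5
Step 5: 271.5 ≠ 281.5
Conclusion: The claimed result is incorrect. The correct answer is 271.5.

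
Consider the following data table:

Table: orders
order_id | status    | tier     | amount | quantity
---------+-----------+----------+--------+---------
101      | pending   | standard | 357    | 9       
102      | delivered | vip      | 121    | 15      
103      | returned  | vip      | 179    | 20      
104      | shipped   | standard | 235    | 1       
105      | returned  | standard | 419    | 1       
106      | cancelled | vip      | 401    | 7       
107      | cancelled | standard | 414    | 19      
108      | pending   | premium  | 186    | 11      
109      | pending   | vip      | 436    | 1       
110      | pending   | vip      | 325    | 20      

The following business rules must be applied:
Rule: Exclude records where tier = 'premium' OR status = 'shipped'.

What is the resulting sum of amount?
2652

Step 1: Find records where tier = 'premium' OR status = 'shipped'
Step 2: 2 records match, summing to 421
Step 3: Original sum: 3073
Step 4: Remaining sum = 3073 - 421 = 2652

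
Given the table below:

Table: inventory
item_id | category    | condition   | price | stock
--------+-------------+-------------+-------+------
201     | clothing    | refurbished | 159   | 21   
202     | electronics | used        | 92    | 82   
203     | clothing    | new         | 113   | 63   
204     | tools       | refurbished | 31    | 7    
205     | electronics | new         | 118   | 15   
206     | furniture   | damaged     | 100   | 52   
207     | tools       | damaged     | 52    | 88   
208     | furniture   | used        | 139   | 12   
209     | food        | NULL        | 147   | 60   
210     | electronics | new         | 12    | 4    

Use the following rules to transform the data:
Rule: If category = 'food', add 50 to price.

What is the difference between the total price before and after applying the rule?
50

Step 1: Original sum of price = 963
Step 2: 1 records have category = 'food'
Step 3: Each affected record changes by 50
Step 4: Total change = 1 × 50 = 50
Step 5: New sum = 963 + 50 = 1013
Step 6: Difference = |1013 - 963| = 50
        (Sum increased by 50)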